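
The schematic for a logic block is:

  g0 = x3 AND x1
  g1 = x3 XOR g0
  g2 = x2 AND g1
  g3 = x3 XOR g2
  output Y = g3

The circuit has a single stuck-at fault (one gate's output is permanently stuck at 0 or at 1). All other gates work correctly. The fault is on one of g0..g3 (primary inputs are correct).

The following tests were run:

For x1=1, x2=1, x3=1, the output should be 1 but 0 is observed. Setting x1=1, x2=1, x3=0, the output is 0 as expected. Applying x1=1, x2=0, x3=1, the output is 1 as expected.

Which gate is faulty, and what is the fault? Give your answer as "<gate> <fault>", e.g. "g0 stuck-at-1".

g0 stuck-at-0

Fault-free values for test 1 (x1=1, x2=1, x3=1): g0=1, g1=0, g2=0, g3=1, giving Y=1. Observed 0.
Test 1: faults giving observed 0 are {g0 stuck-at-0, g1 stuck-at-1, g2 stuck-at-1, g3 stuck-at-0}.
Test 2 (x1=1, x2=1, x3=0): fault-free g0=0, g1=0, g2=0, g3=0 → 0; observed 0. Eliminates g1 stuck-at-1, g2 stuck-at-1.
Test 3 (x1=1, x2=0, x3=1): fault-free g0=1, g1=0, g2=0, g3=1 → 1; observed 1. Eliminates g3 stuck-at-0.
Only g0 stuck-at-0 is consistent with every test.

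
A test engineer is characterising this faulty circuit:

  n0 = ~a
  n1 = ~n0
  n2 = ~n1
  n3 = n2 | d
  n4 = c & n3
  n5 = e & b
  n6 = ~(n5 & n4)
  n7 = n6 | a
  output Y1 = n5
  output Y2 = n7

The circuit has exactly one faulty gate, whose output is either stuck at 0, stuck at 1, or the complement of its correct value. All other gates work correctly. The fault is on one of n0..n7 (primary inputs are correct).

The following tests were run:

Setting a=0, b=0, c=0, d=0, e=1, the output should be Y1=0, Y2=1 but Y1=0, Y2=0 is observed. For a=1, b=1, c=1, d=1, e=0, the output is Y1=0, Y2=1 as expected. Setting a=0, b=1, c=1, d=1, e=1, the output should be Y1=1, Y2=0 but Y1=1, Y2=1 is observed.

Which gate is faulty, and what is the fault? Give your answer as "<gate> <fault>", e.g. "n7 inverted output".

Fault-free values for test 1 (a=0, b=0, c=0, d=0, e=1): n0=1, n1=0, n2=1, n3=1, n4=0, n5=0, n6=1, n7=1, giving Y1=0, Y2=1. Observed Y1=0, Y2=0.
Test 1: faults giving observed Y1=0, Y2=0 are {n6 stuck-at-0, n6 inverted output, n7 stuck-at-0, n7 inverted output}.
Test 2 (a=1, b=1, c=1, d=1, e=0): fault-free n0=0, n1=1, n2=0, n3=1, n4=1, n5=0, n6=1, n7=1 → Y1=0, Y2=1; observed Y1=0, Y2=1. Eliminates n7 stuck-at-0, n7 inverted output.
Test 3 (a=0, b=1, c=1, d=1, e=1): fault-free n0=1, n1=0, n2=1, n3=1, n4=1, n5=1, n6=0, n7=0 → Y1=1, Y2=0; observed Y1=1, Y2=1. Eliminates n6 stuck-at-0.
Only n6 inverted output is consistent with every test.

n6 inverted output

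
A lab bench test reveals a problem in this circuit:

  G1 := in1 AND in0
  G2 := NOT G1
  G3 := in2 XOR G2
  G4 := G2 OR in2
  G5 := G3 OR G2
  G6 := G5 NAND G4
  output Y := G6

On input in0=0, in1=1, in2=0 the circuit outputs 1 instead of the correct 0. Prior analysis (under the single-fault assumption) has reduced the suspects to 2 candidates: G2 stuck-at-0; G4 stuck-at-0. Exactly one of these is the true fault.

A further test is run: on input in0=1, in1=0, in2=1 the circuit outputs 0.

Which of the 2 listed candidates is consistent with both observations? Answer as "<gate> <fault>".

Evaluate each candidate on input in0=1, in1=0, in2=1:
  G2 stuck-at-0: G1=0, G2=0 [stuck-at-0], G3=1, G4=1, G5=1, G6=0 → 0 — matches
  G4 stuck-at-0: G1=0, G2=1, G3=0, G4=0 [stuck-at-0], G5=1, G6=1 → 1 — eliminated
Only G2 stuck-at-0 reproduces the observed 0.

G2 stuck-at-0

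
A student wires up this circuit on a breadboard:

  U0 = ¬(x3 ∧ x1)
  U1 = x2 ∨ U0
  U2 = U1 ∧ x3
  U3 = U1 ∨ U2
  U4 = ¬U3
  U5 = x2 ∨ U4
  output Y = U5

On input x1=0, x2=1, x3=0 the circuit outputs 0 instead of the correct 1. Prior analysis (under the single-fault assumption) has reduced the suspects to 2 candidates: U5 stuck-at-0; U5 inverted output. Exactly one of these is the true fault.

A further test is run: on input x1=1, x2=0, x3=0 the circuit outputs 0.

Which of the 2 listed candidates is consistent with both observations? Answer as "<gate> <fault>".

Evaluate each candidate on input x1=1, x2=0, x3=0:
  U5 stuck-at-0: U0=1, U1=1, U2=0, U3=1, U4=0, U5=0 [stuck-at-0] → 0 — matches
  U5 inverted output: U0=1, U1=1, U2=0, U3=1, U4=0, U5=1 [inverted output] → 1 — eliminated
Only U5 stuck-at-0 reproduces the observed 0.

U5 stuck-at-0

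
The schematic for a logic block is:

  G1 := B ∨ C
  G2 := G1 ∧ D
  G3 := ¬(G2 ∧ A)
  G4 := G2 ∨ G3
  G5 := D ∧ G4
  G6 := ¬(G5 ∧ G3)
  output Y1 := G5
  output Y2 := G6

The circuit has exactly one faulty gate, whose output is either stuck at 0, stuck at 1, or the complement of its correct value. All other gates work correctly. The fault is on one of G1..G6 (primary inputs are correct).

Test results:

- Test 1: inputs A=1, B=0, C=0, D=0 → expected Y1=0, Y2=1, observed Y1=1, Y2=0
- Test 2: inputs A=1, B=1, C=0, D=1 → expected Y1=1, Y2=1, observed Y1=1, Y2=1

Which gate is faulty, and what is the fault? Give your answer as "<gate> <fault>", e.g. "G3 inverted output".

Fault-free values for test 1 (A=1, B=0, C=0, D=0): G1=0, G2=0, G3=1, G4=1, G5=0, G6=1, giving Y1=0, Y2=1. Observed Y1=1, Y2=0.
Test 1: faults giving observed Y1=1, Y2=0 are {G5 stuck-at-1, G5 inverted output}.
Test 2 (A=1, B=1, C=0, D=1): fault-free G1=1, G2=1, G3=0, G4=1, G5=1, G6=1 → Y1=1, Y2=1; observed Y1=1, Y2=1. Eliminates G5 inverted output.
Only G5 stuck-at-1 is consistent with every test.

G5 stuck-at-1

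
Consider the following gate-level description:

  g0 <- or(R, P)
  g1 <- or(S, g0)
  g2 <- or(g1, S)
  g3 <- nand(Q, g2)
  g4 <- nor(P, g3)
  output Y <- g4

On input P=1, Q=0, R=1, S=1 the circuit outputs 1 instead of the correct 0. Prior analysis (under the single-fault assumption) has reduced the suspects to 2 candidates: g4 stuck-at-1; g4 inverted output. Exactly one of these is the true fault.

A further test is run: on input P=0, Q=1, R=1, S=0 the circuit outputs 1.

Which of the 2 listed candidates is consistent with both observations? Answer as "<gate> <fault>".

Evaluate each candidate on input P=0, Q=1, R=1, S=0:
  g4 stuck-at-1: g0=1, g1=1, g2=1, g3=0, g4=1 [stuck-at-1] → 1 — matches
  g4 inverted output: g0=1, g1=1, g2=1, g3=0, g4=0 [inverted output] → 0 — eliminated
Only g4 stuck-at-1 reproduces the observed 1.

g4 stuck-at-1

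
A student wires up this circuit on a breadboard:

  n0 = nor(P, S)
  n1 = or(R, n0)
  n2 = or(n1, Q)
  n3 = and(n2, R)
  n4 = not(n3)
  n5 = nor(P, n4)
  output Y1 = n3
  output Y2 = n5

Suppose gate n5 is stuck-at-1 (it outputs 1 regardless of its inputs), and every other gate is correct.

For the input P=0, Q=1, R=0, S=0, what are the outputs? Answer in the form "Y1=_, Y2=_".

Propagate with n5 forced: n0=1, n1=1, n2=1, n3=0, n4=1, n5=1 [stuck-at-1].
So the outputs are Y1=0, Y2=1. (Without the fault they would be Y1=0, Y2=0.)

Y1=0, Y2=1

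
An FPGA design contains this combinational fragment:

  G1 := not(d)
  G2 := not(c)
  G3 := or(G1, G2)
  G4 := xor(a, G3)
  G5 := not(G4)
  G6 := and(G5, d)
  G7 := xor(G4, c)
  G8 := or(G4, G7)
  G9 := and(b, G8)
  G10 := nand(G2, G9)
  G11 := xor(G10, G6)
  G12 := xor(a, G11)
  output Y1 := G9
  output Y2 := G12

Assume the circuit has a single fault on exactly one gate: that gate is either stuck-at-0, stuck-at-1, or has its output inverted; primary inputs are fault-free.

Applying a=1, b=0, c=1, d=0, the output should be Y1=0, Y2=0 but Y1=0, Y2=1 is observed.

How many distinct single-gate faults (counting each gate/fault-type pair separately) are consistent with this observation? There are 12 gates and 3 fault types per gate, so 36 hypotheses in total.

Fault-free: G1=1, G2=0, G3=1, G4=0, G5=1, G6=0, G7=1, G8=1, G9=0, G10=1, G11=1, G12=0 → Y1=0, Y2=0. Observed Y1=0, Y2=1.
  G1: none of the 3 fault types match ✗
  G2: none of the 3 fault types match ✗
  G3: none of the 3 fault types match ✗
  G4: none of the 3 fault types match ✗
  G5: none of the 3 fault types match ✗
  G6: stuck-at-1, inverted output ✓; others ✗
  G7: none of the 3 fault types match ✗
  G8: none of the 3 fault types match ✗
  G9: none of the 3 fault types match ✗
  G10: stuck-at-0, inverted output ✓; others ✗
  G11: stuck-at-0, inverted output ✓; others ✗
  G12: stuck-at-1, inverted output ✓; others ✗
Consistent faults: {G6 stuck-at-1, G6 inverted output, G10 stuck-at-0, G10 inverted output, G11 stuck-at-0, G11 inverted output, G12 stuck-at-1, G12 inverted output} — 8 in all.

8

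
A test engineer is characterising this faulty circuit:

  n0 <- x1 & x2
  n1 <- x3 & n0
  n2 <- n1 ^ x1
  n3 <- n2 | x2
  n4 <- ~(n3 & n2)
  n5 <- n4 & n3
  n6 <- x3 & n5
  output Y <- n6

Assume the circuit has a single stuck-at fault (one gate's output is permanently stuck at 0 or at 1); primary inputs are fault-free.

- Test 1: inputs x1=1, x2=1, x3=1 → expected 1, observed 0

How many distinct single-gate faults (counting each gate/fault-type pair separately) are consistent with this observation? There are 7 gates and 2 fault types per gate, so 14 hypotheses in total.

Fault-free: n0=1, n1=1, n2=0, n3=1, n4=1, n5=1, n6=1 → 1. Observed 0.
  n0 stuck-at-0: output 0 ✓
  n0 stuck-at-1: output 1 ✗
  n1 stuck-at-0: output 0 ✓
  n1 stuck-at-1: output 1 ✗
  n2 stuck-at-0: output 1 ✗
  n2 stuck-at-1: output 0 ✓
  n3 stuck-at-0: output 0 ✓
  n3 stuck-at-1: output 1 ✗
  n4 stuck-at-0: output 0 ✓
  n4 stuck-at-1: output 1 ✗
  n5 stuck-at-0: output 0 ✓
  n5 stuck-at-1: output 1 ✗
  n6 stuck-at-0: output 0 ✓
  n6 stuck-at-1: output 1 ✗
Consistent faults: {n0 stuck-at-0, n1 stuck-at-0, n2 stuck-at-1, n3 stuck-at-0, n4 stuck-at-0, n5 stuck-at-0, n6 stuck-at-0} — 7 in all.

7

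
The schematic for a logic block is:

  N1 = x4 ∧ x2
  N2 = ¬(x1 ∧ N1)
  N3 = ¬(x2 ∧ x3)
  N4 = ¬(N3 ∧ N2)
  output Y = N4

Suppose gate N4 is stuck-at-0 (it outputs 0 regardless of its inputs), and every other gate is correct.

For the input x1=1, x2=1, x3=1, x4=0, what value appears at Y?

0

Propagate with N4 forced: N1=0, N2=1, N3=0, N4=0 [stuck-at-0].
So Y = 0. (Without the fault it would be 1.)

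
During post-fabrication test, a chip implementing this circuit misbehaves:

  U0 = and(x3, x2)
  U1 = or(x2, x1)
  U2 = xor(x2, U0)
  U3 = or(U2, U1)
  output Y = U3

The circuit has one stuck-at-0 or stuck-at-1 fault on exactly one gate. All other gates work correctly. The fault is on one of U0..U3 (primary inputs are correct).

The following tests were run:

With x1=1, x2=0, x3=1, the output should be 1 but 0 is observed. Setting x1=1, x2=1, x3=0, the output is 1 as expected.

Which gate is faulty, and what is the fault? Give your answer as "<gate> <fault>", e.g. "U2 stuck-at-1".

U1 stuck-at-0

Fault-free values for test 1 (x1=1, x2=0, x3=1): U0=0, U1=1, U2=0, U3=1, giving Y=1. Observed 0.
Test 1: faults giving observed 0 are {U1 stuck-at-0, U3 stuck-at-0}.
Test 2 (x1=1, x2=1, x3=0): fault-free U0=0, U1=1, U2=1, U3=1 → 1; observed 1. Eliminates U3 stuck-at-0.
Only U1 stuck-at-0 is consistent with every test.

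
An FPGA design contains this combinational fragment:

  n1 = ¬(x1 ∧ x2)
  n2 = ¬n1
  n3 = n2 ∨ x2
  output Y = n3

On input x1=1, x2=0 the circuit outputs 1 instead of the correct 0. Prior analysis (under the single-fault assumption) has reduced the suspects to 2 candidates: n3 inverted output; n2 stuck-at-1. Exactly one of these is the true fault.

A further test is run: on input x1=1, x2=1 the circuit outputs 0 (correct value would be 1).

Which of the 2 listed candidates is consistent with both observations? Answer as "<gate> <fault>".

n3 inverted output

Evaluate each candidate on input x1=1, x2=1:
  n3 inverted output: n1=0, n2=1, n3=0 [inverted output] → 0 — matches
  n2 stuck-at-1: n1=0, n2=1 [stuck-at-1], n3=1 → 1 — eliminated
Only n3 inverted output reproduces the observed 0.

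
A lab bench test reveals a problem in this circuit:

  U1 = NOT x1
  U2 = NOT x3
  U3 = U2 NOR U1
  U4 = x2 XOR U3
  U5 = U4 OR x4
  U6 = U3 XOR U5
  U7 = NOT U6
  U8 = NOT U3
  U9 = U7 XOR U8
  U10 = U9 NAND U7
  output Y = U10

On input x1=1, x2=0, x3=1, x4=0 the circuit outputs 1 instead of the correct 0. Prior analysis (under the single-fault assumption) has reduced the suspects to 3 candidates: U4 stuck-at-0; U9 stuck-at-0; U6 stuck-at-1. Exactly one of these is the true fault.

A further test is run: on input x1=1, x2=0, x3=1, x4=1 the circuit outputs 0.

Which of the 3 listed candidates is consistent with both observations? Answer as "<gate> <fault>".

Evaluate each candidate on input x1=1, x2=0, x3=1, x4=1:
  U4 stuck-at-0: U1=0, U2=0, U3=1, U4=0 [stuck-at-0], U5=1, U6=0, U7=1, U8=0, U9=1, U10=0 → 0 — matches
  U9 stuck-at-0: U1=0, U2=0, U3=1, U4=1, U5=1, U6=0, U7=1, U8=0, U9=0 [stuck-at-0], U10=1 → 1 — eliminated
  U6 stuck-at-1: U1=0, U2=0, U3=1, U4=1, U5=1, U6=1 [stuck-at-1], U7=0, U8=0, U9=0, U10=1 → 1 — eliminated
Only U4 stuck-at-0 reproduces the observed 0.

U4 stuck-at-0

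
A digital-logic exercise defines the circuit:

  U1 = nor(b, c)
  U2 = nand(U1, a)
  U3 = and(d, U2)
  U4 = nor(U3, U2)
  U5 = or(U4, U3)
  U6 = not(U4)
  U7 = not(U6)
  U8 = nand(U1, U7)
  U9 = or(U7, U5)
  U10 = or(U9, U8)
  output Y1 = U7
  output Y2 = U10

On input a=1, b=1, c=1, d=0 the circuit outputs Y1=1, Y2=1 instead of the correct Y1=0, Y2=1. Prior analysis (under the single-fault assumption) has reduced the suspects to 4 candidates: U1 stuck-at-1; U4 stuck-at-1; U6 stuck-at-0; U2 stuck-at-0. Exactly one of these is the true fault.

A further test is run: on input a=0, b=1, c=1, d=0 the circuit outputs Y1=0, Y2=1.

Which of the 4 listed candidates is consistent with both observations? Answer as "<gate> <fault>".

Evaluate each candidate on input a=0, b=1, c=1, d=0:
  U1 stuck-at-1: U1=1 [stuck-at-1], U2=1, U3=0, U4=0, U5=0, U6=1, U7=0, U8=1, U9=0, U10=1 → Y1=0, Y2=1 — matches
  U4 stuck-at-1: U1=0, U2=1, U3=0, U4=1 [stuck-at-1], U5=1, U6=0, U7=1, U8=1, U9=1, U10=1 → Y1=1, Y2=1 — eliminated
  U6 stuck-at-0: U1=0, U2=1, U3=0, U4=0, U5=0, U6=0 [stuck-at-0], U7=1, U8=1, U9=1, U10=1 → Y1=1, Y2=1 — eliminated
  U2 stuck-at-0: U1=0, U2=0 [stuck-at-0], U3=0, U4=1, U5=1, U6=0, U7=1, U8=1, U9=1, U10=1 → Y1=1, Y2=1 — eliminated
Only U1 stuck-at-1 reproduces the observed Y1=0, Y2=1.

U1 stuck-at-1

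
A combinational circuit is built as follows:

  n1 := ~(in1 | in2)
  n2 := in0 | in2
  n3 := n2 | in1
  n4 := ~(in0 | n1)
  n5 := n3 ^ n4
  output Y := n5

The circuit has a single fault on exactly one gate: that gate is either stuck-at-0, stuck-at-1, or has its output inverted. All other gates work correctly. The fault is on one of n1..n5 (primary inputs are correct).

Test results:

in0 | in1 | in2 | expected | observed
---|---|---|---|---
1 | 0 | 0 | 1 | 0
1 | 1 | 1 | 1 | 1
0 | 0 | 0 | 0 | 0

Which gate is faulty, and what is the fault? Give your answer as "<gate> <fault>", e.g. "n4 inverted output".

n2 stuck-at-0

Fault-free values for test 1 (in0=1, in1=0, in2=0): n1=1, n2=1, n3=1, n4=0, n5=1, giving Y=1. Observed 0.
Test 1: faults giving observed 0 are {n2 stuck-at-0, n2 inverted output, n3 stuck-at-0, n3 inverted output, n4 stuck-at-1, n4 inverted output, n5 stuck-at-0, n5 inverted output}.
Test 2 (in0=1, in1=1, in2=1): fault-free n1=0, n2=1, n3=1, n4=0, n5=1 → 1; observed 1. Eliminates n3 stuck-at-0, n3 inverted output, n4 stuck-at-1, n4 inverted output, n5 stuck-at-0, n5 inverted output.
Test 3 (in0=0, in1=0, in2=0): fault-free n1=1, n2=0, n3=0, n4=0, n5=0 → 0; observed 0. Eliminates n2 inverted output.
Only n2 stuck-at-0 is consistent with every test.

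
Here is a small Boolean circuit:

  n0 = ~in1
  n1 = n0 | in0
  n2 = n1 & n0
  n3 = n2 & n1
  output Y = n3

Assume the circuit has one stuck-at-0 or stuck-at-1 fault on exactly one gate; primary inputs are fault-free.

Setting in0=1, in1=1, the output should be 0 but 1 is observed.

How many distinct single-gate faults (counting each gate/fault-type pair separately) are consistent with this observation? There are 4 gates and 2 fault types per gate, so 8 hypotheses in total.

Fault-free: n0=0, n1=1, n2=0, n3=0 → 0. Observed 1.
  n0 stuck-at-0: output 0 ✗
  n0 stuck-at-1: output 1 ✓
  n1 stuck-at-0: output 0 ✗
  n1 stuck-at-1: output 0 ✗
  n2 stuck-at-0: output 0 ✗
  n2 stuck-at-1: output 1 ✓
  n3 stuck-at-0: output 0 ✗
  n3 stuck-at-1: output 1 ✓
Consistent faults: {n0 stuck-at-1, n2 stuck-at-1, n3 stuck-at-1} — 3 in all.

3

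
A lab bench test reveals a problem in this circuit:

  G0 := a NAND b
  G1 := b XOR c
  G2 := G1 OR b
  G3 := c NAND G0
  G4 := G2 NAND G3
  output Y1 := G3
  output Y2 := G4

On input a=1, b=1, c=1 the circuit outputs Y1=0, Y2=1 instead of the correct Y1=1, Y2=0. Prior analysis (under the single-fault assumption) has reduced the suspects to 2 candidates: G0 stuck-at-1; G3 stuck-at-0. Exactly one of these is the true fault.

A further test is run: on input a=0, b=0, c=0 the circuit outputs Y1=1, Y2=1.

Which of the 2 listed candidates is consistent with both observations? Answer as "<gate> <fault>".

G0 stuck-at-1

Evaluate each candidate on input a=0, b=0, c=0:
  G0 stuck-at-1: G0=1 [stuck-at-1], G1=0, G2=0, G3=1, G4=1 → Y1=1, Y2=1 — matches
  G3 stuck-at-0: G0=1, G1=0, G2=0, G3=0 [stuck-at-0], G4=1 → Y1=0, Y2=1 — eliminated
Only G0 stuck-at-1 reproduces the observed Y1=1, Y2=1.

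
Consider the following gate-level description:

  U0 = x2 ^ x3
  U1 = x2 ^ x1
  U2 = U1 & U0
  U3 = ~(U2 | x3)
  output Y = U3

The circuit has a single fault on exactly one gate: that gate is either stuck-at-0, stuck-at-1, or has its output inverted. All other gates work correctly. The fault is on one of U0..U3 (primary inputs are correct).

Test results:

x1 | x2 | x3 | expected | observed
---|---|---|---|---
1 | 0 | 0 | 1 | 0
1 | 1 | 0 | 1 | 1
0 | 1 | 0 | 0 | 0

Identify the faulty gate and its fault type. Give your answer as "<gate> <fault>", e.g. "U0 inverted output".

Fault-free values for test 1 (x1=1, x2=0, x3=0): U0=0, U1=1, U2=0, U3=1, giving Y=1. Observed 0.
Test 1: faults giving observed 0 are {U0 stuck-at-1, U0 inverted output, U2 stuck-at-1, U2 inverted output, U3 stuck-at-0, U3 inverted output}.
Test 2 (x1=1, x2=1, x3=0): fault-free U0=1, U1=0, U2=0, U3=1 → 1; observed 1. Eliminates U2 stuck-at-1, U2 inverted output, U3 stuck-at-0, U3 inverted output.
Test 3 (x1=0, x2=1, x3=0): fault-free U0=1, U1=1, U2=1, U3=0 → 0; observed 0. Eliminates U0 inverted output.
Only U0 stuck-at-1 is consistent with every test.

U0 stuck-at-1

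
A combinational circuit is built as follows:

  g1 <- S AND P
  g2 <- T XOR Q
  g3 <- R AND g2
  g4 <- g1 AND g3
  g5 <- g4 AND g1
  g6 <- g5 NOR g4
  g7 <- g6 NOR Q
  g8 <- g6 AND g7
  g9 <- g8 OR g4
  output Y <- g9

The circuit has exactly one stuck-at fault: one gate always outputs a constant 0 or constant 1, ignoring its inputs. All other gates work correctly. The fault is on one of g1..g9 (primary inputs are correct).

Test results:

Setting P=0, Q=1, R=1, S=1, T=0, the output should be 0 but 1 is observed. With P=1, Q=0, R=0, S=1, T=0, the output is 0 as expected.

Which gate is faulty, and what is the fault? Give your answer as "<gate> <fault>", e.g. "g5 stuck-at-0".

Fault-free values for test 1 (P=0, Q=1, R=1, S=1, T=0): g1=0, g2=1, g3=1, g4=0, g5=0, g6=1, g7=0, g8=0, g9=0, giving Y=0. Observed 1.
Test 1: faults giving observed 1 are {g1 stuck-at-1, g4 stuck-at-1, g7 stuck-at-1, g8 stuck-at-1, g9 stuck-at-1}.
Test 2 (P=1, Q=0, R=0, S=1, T=0): fault-free g1=1, g2=0, g3=0, g4=0, g5=0, g6=1, g7=0, g8=0, g9=0 → 0; observed 0. Eliminates g4 stuck-at-1, g7 stuck-at-1, g8 stuck-at-1, g9 stuck-at-1.
Only g1 stuck-at-1 is consistent with every test.

g1 stuck-at-1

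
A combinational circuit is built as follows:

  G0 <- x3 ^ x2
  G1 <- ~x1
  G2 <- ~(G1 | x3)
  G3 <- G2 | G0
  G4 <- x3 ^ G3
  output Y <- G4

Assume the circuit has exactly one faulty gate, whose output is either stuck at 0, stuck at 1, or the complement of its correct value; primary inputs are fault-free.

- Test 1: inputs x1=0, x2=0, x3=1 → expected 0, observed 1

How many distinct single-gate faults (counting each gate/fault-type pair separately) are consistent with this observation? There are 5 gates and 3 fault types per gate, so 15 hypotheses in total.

Fault-free: G0=1, G1=1, G2=0, G3=1, G4=0 → 0. Observed 1.
  G0: stuck-at-0, inverted output ✓; others ✗
  G1: none of the 3 fault types match ✗
  G2: none of the 3 fault types match ✗
  G3: stuck-at-0, inverted output ✓; others ✗
  G4: stuck-at-1, inverted output ✓; others ✗
Consistent faults: {G0 stuck-at-0, G0 inverted output, G3 stuck-at-0, G3 inverted output, G4 stuck-at-1, G4 inverted output} — 6 in all.

6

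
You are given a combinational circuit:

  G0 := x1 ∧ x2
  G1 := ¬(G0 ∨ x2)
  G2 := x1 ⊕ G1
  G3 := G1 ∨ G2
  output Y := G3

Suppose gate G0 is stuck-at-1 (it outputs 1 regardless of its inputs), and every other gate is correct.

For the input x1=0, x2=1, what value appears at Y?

Propagate with G0 forced: G0=1 [stuck-at-1], G1=0, G2=0, G3=0.
So Y = 0. (Same as the fault-free value — the fault is masked on this input.)

0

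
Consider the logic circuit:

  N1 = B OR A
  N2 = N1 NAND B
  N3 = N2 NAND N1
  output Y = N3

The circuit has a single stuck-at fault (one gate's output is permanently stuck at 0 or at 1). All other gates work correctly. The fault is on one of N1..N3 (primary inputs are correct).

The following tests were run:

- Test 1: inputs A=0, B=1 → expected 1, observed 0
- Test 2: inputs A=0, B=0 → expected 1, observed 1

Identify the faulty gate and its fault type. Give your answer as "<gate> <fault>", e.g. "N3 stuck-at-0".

N2 stuck-at-1

Fault-free values for test 1 (A=0, B=1): N1=1, N2=0, N3=1, giving Y=1. Observed 0.
Test 1: faults giving observed 0 are {N2 stuck-at-1, N3 stuck-at-0}.
Test 2 (A=0, B=0): fault-free N1=0, N2=1, N3=1 → 1; observed 1. Eliminates N3 stuck-at-0.
Only N2 stuck-at-1 is consistent with every test.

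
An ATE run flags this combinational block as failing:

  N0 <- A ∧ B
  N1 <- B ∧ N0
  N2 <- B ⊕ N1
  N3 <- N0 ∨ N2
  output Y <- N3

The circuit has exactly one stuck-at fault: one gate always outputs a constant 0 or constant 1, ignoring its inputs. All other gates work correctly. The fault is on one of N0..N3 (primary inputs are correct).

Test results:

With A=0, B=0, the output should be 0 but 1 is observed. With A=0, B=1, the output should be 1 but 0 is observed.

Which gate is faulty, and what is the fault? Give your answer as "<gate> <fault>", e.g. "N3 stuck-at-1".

N1 stuck-at-1

Fault-free values for test 1 (A=0, B=0): N0=0, N1=0, N2=0, N3=0, giving Y=0. Observed 1.
Test 1: faults giving observed 1 are {N0 stuck-at-1, N1 stuck-at-1, N2 stuck-at-1, N3 stuck-at-1}.
Test 2 (A=0, B=1): fault-free N0=0, N1=0, N2=1, N3=1 → 1; observed 0. Eliminates N0 stuck-at-1, N2 stuck-at-1, N3 stuck-at-1.
Only N1 stuck-at-1 is consistent with every test.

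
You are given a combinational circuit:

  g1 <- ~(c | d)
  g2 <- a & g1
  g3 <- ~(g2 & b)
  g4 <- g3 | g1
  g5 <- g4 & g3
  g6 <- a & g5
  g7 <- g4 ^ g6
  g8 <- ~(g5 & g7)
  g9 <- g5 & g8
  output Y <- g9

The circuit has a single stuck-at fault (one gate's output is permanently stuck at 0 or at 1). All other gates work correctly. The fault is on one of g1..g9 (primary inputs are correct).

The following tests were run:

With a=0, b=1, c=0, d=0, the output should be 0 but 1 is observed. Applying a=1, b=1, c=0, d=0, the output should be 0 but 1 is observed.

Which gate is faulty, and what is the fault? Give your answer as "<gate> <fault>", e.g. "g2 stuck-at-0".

Fault-free values for test 1 (a=0, b=1, c=0, d=0): g1=1, g2=0, g3=1, g4=1, g5=1, g6=0, g7=1, g8=0, g9=0, giving Y=0. Observed 1.
Test 1: faults giving observed 1 are {g6 stuck-at-1, g7 stuck-at-0, g8 stuck-at-1, g9 stuck-at-1}.
Test 2 (a=1, b=1, c=0, d=0): fault-free g1=1, g2=1, g3=0, g4=1, g5=0, g6=0, g7=1, g8=1, g9=0 → 0; observed 1. Eliminates g6 stuck-at-1, g7 stuck-at-0, g8 stuck-at-1.
Only g9 stuck-at-1 is consistent with every test.

g9 stuck-at-1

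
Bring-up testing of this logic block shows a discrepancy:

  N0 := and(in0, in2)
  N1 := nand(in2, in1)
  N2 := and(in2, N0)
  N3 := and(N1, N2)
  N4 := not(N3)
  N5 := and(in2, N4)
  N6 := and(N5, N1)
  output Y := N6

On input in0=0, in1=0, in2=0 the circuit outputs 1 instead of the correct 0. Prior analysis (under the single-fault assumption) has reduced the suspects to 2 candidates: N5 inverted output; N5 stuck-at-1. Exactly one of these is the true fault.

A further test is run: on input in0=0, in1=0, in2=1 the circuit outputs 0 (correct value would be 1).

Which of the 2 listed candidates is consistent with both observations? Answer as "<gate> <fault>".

N5 inverted output

Evaluate each candidate on input in0=0, in1=0, in2=1:
  N5 inverted output: N0=0, N1=1, N2=0, N3=0, N4=1, N5=0 [inverted output], N6=0 → 0 — matches
  N5 stuck-at-1: N0=0, N1=1, N2=0, N3=0, N4=1, N5=1 [stuck-at-1], N6=1 → 1 — eliminated
Only N5 inverted output reproduces the observed 0.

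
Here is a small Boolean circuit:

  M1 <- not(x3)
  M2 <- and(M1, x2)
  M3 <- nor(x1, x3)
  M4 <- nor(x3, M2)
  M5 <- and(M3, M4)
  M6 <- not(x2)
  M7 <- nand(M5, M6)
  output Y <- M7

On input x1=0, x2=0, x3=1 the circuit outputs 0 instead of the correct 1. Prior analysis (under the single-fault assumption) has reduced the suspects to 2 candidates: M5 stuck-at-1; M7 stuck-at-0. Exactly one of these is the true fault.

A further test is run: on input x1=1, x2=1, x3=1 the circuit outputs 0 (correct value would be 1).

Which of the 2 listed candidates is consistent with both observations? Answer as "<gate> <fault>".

Evaluate each candidate on input x1=1, x2=1, x3=1:
  M5 stuck-at-1: M1=0, M2=0, M3=0, M4=0, M5=1 [stuck-at-1], M6=0, M7=1 → 1 — eliminated
  M7 stuck-at-0: M1=0, M2=0, M3=0, M4=0, M5=0, M6=0, M7=0 [stuck-at-0] → 0 — matches
Only M7 stuck-at-0 reproduces the observed 0.

M7 stuck-at-0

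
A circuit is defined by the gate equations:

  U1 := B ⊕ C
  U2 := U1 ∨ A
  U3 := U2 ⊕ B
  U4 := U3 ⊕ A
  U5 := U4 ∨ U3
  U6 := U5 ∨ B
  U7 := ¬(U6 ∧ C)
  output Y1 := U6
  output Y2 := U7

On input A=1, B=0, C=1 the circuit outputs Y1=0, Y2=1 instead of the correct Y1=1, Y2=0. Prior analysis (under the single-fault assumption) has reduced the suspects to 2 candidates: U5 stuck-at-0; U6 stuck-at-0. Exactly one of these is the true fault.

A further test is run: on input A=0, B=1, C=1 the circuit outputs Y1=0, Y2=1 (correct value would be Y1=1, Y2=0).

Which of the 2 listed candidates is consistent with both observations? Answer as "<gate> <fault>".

Evaluate each candidate on input A=0, B=1, C=1:
  U5 stuck-at-0: U1=0, U2=0, U3=1, U4=1, U5=0 [stuck-at-0], U6=1, U7=0 → Y1=1, Y2=0 — eliminated
  U6 stuck-at-0: U1=0, U2=0, U3=1, U4=1, U5=1, U6=0 [stuck-at-0], U7=1 → Y1=0, Y2=1 — matches
Only U6 stuck-at-0 reproduces the observed Y1=0, Y2=1.

U6 stuck-at-0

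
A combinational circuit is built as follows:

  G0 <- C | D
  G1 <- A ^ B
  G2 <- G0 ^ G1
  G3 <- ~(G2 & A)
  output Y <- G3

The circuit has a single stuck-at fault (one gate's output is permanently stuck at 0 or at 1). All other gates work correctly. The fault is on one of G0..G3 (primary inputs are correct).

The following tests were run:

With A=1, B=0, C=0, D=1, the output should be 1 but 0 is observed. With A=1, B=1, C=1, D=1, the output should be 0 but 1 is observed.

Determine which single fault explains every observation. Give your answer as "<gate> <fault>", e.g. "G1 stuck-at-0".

G0 stuck-at-0

Fault-free values for test 1 (A=1, B=0, C=0, D=1): G0=1, G1=1, G2=0, G3=1, giving Y=1. Observed 0.
Test 1: faults giving observed 0 are {G0 stuck-at-0, G1 stuck-at-0, G2 stuck-at-1, G3 stuck-at-0}.
Test 2 (A=1, B=1, C=1, D=1): fault-free G0=1, G1=0, G2=1, G3=0 → 0; observed 1. Eliminates G1 stuck-at-0, G2 stuck-at-1, G3 stuck-at-0.
Only G0 stuck-at-0 is consistent with every test.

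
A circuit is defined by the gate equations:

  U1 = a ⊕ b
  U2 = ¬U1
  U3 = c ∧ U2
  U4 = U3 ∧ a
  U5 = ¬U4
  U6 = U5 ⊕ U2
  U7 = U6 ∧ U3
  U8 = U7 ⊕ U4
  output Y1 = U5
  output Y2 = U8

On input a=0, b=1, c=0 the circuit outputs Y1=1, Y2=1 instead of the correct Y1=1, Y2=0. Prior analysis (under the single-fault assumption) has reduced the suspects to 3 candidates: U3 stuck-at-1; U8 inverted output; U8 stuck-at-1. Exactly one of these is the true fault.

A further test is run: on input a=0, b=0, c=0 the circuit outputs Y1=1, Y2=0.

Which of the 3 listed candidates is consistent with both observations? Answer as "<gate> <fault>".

U3 stuck-at-1

Evaluate each candidate on input a=0, b=0, c=0:
  U3 stuck-at-1: U1=0, U2=1, U3=1 [stuck-at-1], U4=0, U5=1, U6=0, U7=0, U8=0 → Y1=1, Y2=0 — matches
  U8 inverted output: U1=0, U2=1, U3=0, U4=0, U5=1, U6=0, U7=0, U8=1 [inverted output] → Y1=1, Y2=1 — eliminated
  U8 stuck-at-1: U1=0, U2=1, U3=0, U4=0, U5=1, U6=0, U7=0, U8=1 [stuck-at-1] → Y1=1, Y2=1 — eliminated
Only U3 stuck-at-1 reproduces the observed Y1=1, Y2=0.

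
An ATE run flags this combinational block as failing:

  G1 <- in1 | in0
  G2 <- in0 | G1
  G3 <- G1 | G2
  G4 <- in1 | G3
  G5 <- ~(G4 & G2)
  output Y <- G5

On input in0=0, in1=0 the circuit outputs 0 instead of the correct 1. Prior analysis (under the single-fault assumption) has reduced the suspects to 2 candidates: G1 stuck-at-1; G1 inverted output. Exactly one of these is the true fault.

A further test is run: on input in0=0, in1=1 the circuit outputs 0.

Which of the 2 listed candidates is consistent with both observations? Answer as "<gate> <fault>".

Evaluate each candidate on input in0=0, in1=1:
  G1 stuck-at-1: G1=1 [stuck-at-1], G2=1, G3=1, G4=1, G5=0 → 0 — matches
  G1 inverted output: G1=0 [inverted output], G2=0, G3=0, G4=1, G5=1 → 1 — eliminated
Only G1 stuck-at-1 reproduces the observed 0.

G1 stuck-at-1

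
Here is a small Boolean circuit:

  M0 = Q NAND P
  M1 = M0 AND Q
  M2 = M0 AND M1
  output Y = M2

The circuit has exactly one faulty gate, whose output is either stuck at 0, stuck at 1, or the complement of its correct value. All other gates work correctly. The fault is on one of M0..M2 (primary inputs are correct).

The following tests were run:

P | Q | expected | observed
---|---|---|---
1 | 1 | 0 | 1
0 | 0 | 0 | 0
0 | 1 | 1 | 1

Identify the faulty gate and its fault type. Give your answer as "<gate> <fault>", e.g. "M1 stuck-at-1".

M0 stuck-at-1

Fault-free values for test 1 (P=1, Q=1): M0=0, M1=0, M2=0, giving Y=0. Observed 1.
Test 1: faults giving observed 1 are {M0 stuck-at-1, M0 inverted output, M2 stuck-at-1, M2 inverted output}.
Test 2 (P=0, Q=0): fault-free M0=1, M1=0, M2=0 → 0; observed 0. Eliminates M2 stuck-at-1, M2 inverted output.
Test 3 (P=0, Q=1): fault-free M0=1, M1=1, M2=1 → 1; observed 1. Eliminates M0 inverted output.
Only M0 stuck-at-1 is consistent with every test.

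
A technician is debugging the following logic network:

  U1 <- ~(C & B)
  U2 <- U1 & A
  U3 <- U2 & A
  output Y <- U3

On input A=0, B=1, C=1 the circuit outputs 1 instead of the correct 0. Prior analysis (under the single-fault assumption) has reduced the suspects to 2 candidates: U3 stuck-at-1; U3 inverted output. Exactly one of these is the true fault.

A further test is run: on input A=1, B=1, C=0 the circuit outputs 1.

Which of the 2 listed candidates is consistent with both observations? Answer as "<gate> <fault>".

U3 stuck-at-1

Evaluate each candidate on input A=1, B=1, C=0:
  U3 stuck-at-1: U1=1, U2=1, U3=1 [stuck-at-1] → 1 — matches
  U3 inverted output: U1=1, U2=1, U3=0 [inverted output] → 0 — eliminated
Only U3 stuck-at-1 reproduces the observed 1.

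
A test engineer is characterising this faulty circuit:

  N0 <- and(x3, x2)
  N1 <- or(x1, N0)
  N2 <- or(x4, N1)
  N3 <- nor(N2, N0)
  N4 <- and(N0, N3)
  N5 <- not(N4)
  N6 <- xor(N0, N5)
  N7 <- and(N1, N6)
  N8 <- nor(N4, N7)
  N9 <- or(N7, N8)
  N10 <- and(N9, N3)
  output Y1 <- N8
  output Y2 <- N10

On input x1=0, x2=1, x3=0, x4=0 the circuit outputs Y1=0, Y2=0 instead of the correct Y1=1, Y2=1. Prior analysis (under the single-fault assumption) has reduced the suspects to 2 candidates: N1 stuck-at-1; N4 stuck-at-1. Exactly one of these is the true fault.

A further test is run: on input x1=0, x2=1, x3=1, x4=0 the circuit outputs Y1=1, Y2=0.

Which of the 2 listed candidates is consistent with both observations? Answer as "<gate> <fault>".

N1 stuck-at-1

Evaluate each candidate on input x1=0, x2=1, x3=1, x4=0:
  N1 stuck-at-1: N0=1, N1=1 [stuck-at-1], N2=1, N3=0, N4=0, N5=1, N6=0, N7=0, N8=1, N9=1, N10=0 → Y1=1, Y2=0 — matches
  N4 stuck-at-1: N0=1, N1=1, N2=1, N3=0, N4=1 [stuck-at-1], N5=0, N6=1, N7=1, N8=0, N9=1, N10=0 → Y1=0, Y2=0 — eliminated
Only N1 stuck-at-1 reproduces the observed Y1=1, Y2=0.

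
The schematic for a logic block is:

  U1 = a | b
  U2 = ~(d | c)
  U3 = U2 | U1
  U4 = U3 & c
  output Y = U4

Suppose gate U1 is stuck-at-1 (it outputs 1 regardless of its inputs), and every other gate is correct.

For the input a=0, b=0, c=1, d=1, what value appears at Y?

Propagate with U1 forced: U1=1 [stuck-at-1], U2=0, U3=1, U4=1.
So Y = 1. (Without the fault it would be 0.)

1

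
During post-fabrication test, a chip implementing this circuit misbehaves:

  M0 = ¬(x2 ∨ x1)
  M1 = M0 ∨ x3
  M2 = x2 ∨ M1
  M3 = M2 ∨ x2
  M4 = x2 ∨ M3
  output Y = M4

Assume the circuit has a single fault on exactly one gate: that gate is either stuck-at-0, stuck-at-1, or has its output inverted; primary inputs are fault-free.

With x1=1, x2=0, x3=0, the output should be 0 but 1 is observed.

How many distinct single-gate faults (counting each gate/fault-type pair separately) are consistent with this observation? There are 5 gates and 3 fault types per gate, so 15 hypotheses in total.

10

Fault-free: M0=0, M1=0, M2=0, M3=0, M4=0 → 0. Observed 1.
  M0: stuck-at-1, inverted output ✓; others ✗
  M1: stuck-at-1, inverted output ✓; others ✗
  M2: stuck-at-1, inverted output ✓; others ✗
  M3: stuck-at-1, inverted output ✓; others ✗
  M4: stuck-at-1, inverted output ✓; others ✗
Consistent faults: {M0 stuck-at-1, M0 inverted output, M1 stuck-at-1, M1 inverted output, M2 stuck-at-1, M2 inverted output, M3 stuck-at-1, M3 inverted output, M4 stuck-at-1, M4 inverted output} — 10 in all.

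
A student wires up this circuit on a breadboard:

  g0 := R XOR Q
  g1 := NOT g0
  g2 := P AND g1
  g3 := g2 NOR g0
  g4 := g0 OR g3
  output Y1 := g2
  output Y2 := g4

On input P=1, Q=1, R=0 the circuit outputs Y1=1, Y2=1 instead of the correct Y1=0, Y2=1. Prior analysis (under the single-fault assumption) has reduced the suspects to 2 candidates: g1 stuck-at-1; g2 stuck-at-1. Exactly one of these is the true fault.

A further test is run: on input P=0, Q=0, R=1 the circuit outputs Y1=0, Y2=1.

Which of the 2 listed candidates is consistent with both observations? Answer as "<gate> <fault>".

Evaluate each candidate on input P=0, Q=0, R=1:
  g1 stuck-at-1: g0=1, g1=1 [stuck-at-1], g2=0, g3=0, g4=1 → Y1=0, Y2=1 — matches
  g2 stuck-at-1: g0=1, g1=0, g2=1 [stuck-at-1], g3=0, g4=1 → Y1=1, Y2=1 — eliminated
Only g1 stuck-at-1 reproduces the observed Y1=0, Y2=1.

g1 stuck-at-1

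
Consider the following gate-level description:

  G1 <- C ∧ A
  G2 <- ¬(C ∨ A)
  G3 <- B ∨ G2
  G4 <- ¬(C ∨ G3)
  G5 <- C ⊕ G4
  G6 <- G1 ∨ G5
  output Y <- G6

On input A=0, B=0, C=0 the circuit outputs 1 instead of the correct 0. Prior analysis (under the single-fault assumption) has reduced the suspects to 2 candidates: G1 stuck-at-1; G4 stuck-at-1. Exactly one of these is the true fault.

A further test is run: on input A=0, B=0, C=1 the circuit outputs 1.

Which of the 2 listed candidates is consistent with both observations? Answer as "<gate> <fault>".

G1 stuck-at-1

Evaluate each candidate on input A=0, B=0, C=1:
  G1 stuck-at-1: G1=1 [stuck-at-1], G2=0, G3=0, G4=0, G5=1, G6=1 → 1 — matches
  G4 stuck-at-1: G1=0, G2=0, G3=0, G4=1 [stuck-at-1], G5=0, G6=0 → 0 — eliminated
Only G1 stuck-at-1 reproduces the observed 1.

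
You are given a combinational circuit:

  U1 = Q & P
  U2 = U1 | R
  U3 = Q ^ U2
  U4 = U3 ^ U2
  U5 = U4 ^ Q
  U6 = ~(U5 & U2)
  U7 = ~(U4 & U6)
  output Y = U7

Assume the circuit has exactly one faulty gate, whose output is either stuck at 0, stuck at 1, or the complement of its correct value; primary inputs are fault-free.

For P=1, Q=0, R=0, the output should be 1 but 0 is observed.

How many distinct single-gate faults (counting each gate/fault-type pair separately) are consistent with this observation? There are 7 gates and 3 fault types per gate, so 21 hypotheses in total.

6

Fault-free: U1=0, U2=0, U3=0, U4=0, U5=0, U6=1, U7=1 → 1. Observed 0.
  U1: none of the 3 fault types match ✗
  U2: none of the 3 fault types match ✗
  U3: stuck-at-1, inverted output ✓; others ✗
  U4: stuck-at-1, inverted output ✓; others ✗
  U5: none of the 3 fault types match ✗
  U6: none of the 3 fault types match ✗
  U7: stuck-at-0, inverted output ✓; others ✗
Consistent faults: {U3 stuck-at-1, U3 inverted output, U4 stuck-at-1, U4 inverted output, U7 stuck-at-0, U7 inverted output} — 6 in all.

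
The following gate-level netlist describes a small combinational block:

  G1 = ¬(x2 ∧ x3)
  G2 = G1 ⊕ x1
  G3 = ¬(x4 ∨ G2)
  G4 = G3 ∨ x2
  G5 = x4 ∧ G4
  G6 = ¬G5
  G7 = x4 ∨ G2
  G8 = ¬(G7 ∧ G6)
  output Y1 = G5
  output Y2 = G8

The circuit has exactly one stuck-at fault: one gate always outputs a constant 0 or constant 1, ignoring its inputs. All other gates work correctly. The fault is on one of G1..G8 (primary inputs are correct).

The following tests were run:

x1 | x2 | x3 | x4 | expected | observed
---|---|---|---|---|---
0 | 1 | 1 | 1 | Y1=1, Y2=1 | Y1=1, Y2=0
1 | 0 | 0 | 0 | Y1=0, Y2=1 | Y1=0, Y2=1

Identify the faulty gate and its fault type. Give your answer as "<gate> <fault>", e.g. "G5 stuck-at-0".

G6 stuck-at-1

Fault-free values for test 1 (x1=0, x2=1, x3=1, x4=1): G1=0, G2=0, G3=0, G4=1, G5=1, G6=0, G7=1, G8=1, giving Y1=1, Y2=1. Observed Y1=1, Y2=0.
Test 1: faults giving observed Y1=1, Y2=0 are {G6 stuck-at-1, G8 stuck-at-0}.
Test 2 (x1=1, x2=0, x3=0, x4=0): fault-free G1=1, G2=0, G3=1, G4=1, G5=0, G6=1, G7=0, G8=1 → Y1=0, Y2=1; observed Y1=0, Y2=1. Eliminates G8 stuck-at-0.
Only G6 stuck-at-1 is consistent with every test.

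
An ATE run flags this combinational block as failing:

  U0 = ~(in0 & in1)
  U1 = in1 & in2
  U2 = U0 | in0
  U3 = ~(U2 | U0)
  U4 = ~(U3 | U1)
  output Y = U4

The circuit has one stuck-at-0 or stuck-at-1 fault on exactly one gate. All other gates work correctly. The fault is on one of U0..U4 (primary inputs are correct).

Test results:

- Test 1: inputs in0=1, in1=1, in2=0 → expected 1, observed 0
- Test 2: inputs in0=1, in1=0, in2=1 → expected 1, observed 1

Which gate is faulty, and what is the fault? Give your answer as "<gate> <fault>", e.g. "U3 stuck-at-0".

U2 stuck-at-0

Fault-free values for test 1 (in0=1, in1=1, in2=0): U0=0, U1=0, U2=1, U3=0, U4=1, giving Y=1. Observed 0.
Test 1: faults giving observed 0 are {U1 stuck-at-1, U2 stuck-at-0, U3 stuck-at-1, U4 stuck-at-0}.
Test 2 (in0=1, in1=0, in2=1): fault-free U0=1, U1=0, U2=1, U3=0, U4=1 → 1; observed 1. Eliminates U1 stuck-at-1, U3 stuck-at-1, U4 stuck-at-0.
Only U2 stuck-at-0 is consistent with every test.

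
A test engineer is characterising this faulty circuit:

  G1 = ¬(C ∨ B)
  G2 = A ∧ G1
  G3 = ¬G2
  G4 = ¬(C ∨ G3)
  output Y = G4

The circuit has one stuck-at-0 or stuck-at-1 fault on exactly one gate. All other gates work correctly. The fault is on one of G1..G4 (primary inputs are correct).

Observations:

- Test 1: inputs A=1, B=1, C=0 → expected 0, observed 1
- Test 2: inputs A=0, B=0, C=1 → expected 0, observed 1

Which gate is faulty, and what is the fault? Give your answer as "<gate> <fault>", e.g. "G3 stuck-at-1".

G4 stuck-at-1

Fault-free values for test 1 (A=1, B=1, C=0): G1=0, G2=0, G3=1, G4=0, giving Y=0. Observed 1.
Test 1: faults giving observed 1 are {G1 stuck-at-1, G2 stuck-at-1, G3 stuck-at-0, G4 stuck-at-1}.
Test 2 (A=0, B=0, C=1): fault-free G1=0, G2=0, G3=1, G4=0 → 0; observed 1. Eliminates G1 stuck-at-1, G2 stuck-at-1, G3 stuck-at-0.
Only G4 stuck-at-1 is consistent with every test.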